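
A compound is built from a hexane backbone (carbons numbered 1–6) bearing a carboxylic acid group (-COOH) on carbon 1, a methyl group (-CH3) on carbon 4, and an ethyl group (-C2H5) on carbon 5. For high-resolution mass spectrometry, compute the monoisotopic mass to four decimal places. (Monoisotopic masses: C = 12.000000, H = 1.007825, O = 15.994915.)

Atom tally by fragment:
  HOOCCH2 → C:2 H:3 O:2
  CH2 → C:1 H:2
  CH2 → C:1 H:2
  CH(CH3) → C:2 H:4
  CH(C2H5) → C:3 H:6
  CH3 → C:1 H:3
Element totals:
  C: 10
  H: 20
  O: 2
Molecular formula: C10H20O2.
  M = 10(12.0) + 20(1.007825) + 2(15.994915)
    = 120.000000 + 20.156500 + 31.989830 = 172.146330

172.1463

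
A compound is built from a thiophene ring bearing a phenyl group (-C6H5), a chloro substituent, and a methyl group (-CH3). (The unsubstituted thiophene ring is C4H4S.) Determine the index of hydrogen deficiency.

7

Atom tally by fragment:
  thiophene ring core → C:4 H:4 S:1
  (− 3 ring H displaced by substituents)
  + C6H5 → C:6 H:5
  + Cl → Cl:1
  + CH3 → C:1 H:3
Element totals:
  C: 11
  H: 9
  Cl: 1
  S: 1
Molecular formula: C11H9ClS.
DoU = (2C + 2 + N − H − X) / 2 = (2·11 + 2 + 0 − 9 − 1) / 2 = 7.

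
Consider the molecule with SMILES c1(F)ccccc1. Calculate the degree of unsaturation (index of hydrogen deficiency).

Atom tally by fragment:
  benzene ring core → C:6 H:6
  (− 1 ring H displaced by substituents)
  + F → F:1
Element totals:
  C: 6
  H: 5
  F: 1
Molecular formula: C6H5F.
DoU = (2C + 2 + N − H − X) / 2 = (2·6 + 2 + 0 − 5 − 1) / 2 = 4.

4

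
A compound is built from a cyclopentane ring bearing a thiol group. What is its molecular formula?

Atom tally by fragment:
  cyclopentane ring core → C:5 H:10
  (− 1 ring H displaced by substituents)
  + SH → S:1 H:1
Element totals:
  C: 5
  H: 10
  S: 1

C5H10S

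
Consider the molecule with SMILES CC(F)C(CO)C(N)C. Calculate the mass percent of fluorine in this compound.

14.05%

Atom tally by fragment:
  CH3 → C:1 H:3
  CH(F) → C:1 H:1 F:1
  CH(CH2OH) → C:2 H:4 O:1
  CH(NH2) → C:1 H:3 N:1
  CH3 → C:1 H:3
Element totals:
  C: 6
  H: 14
  F: 1
  N: 1
  O: 1
Molecular formula: C6H14FNO.
Molar mass = 135.182 g/mol.
Mass from F: 1 × 18.998 = 18.998 g/mol.
%F = 18.998 / 135.182 × 100 = 14.05%.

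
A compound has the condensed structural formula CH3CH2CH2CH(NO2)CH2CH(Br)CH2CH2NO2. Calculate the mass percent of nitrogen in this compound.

9.89%

Atom tally by fragment:
  CH3 → C:1 H:3
  CH2 → C:1 H:2
  CH2 → C:1 H:2
  CH(NO2) → C:1 H:1 N:1 O:2
  CH2 → C:1 H:2
  CH(Br) → C:1 H:1 Br:1
  CH2 → C:1 H:2
  CH2NO2 → C:1 H:2 N:1 O:2
Element totals:
  C: 8
  H: 15
  Br: 1
  N: 2
  O: 4
Molecular formula: C8H15BrN2O4.
Molar mass = 283.122 g/mol.
Mass from N: 2 × 14.007 = 28.014 g/mol.
%N = 28.014 / 283.122 × 100 = 9.89%.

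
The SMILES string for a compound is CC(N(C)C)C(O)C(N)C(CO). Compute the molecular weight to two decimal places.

176.26 g/mol

Atom tally by fragment:
  CH3 → C:1 H:3
  CH(N(CH3)2) → C:3 H:7 N:1
  CH(OH) → C:1 H:2 O:1
  CH(NH2) → C:1 H:3 N:1
  CH2CH2OH → C:2 H:5 O:1
Element totals:
  C: 8
  H: 20
  N: 2
  O: 2
Molecular formula: C8H20N2O2.
  M = 8(12.011) + 20(1.008) + 2(14.007) + 2(15.999)
    = 96.088 + 20.160 + 28.014 + 31.998 = 176.260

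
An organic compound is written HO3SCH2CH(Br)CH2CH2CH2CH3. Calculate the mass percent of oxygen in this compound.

19.58%

Atom tally by fragment:
  HO3SCH2 → C:1 H:3 S:1 O:3
  CH(Br) → C:1 H:1 Br:1
  CH2 → C:1 H:2
  CH2 → C:1 H:2
  CH2 → C:1 H:2
  CH3 → C:1 H:3
Element totals:
  C: 6
  H: 13
  Br: 1
  O: 3
  S: 1
Molecular formula: C6H13BrO3S.
Molar mass = 245.131 g/mol.
Mass from O: 3 × 15.999 = 47.997 g/mol.
%O = 47.997 / 245.131 × 100 = 19.58%.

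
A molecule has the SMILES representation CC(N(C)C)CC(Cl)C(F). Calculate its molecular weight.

167.65 g/mol

Atom tally by fragment:
  CH3 → C:1 H:3
  CH(N(CH3)2) → C:3 H:7 N:1
  CH2 → C:1 H:2
  CH(Cl) → C:1 H:1 Cl:1
  CH2F → C:1 H:2 F:1
Element totals:
  C: 7
  H: 15
  Cl: 1
  F: 1
  N: 1
Molecular formula: C7H15ClFN.
  M = 7(12.011) + 15(1.008) + 35.45 + 18.998 + 14.007
    = 84.077 + 15.120 + 35.450 + 18.998 + 14.007 = 167.652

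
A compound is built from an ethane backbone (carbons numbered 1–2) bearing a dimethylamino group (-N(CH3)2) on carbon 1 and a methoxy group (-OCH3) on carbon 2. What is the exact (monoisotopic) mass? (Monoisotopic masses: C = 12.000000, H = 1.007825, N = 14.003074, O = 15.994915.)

103.0997

Atom tally by fragment:
  (CH3)2NCH2 → C:3 H:8 N:1
  CH2OCH3 → C:2 H:5 O:1
Element totals:
  C: 5
  H: 13
  N: 1
  O: 1
Molecular formula: C5H13NO.
  M = 5(12.0) + 13(1.007825) + 14.003074 + 15.994915
    = 60.000000 + 13.101725 + 14.003074 + 15.994915 = 103.099714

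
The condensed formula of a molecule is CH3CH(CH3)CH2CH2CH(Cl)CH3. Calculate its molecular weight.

134.65 g/mol

Atom tally by fragment:
  CH3 → C:1 H:3
  CH(CH3) → C:2 H:4
  CH2 → C:1 H:2
  CH2 → C:1 H:2
  CH(Cl) → C:1 H:1 Cl:1
  CH3 → C:1 H:3
Element totals:
  C: 7
  H: 15
  Cl: 1
Molecular formula: C7H15Cl.
  M = 7(12.011) + 15(1.008) + 35.45
    = 84.077 + 15.120 + 35.450 = 134.647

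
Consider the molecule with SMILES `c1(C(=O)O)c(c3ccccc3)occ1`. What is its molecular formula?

Atom tally by fragment:
  furan ring core → C:4 H:4 O:1
  (− 2 ring H displaced by substituents)
  + COOH → C:1 H:1 O:2
  + C6H5 → C:6 H:5
Element totals:
  C: 11
  H: 8
  O: 3

C11H8O3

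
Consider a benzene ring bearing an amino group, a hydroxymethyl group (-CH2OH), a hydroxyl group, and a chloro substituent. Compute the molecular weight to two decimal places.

Atom tally by fragment:
  benzene ring core → C:6 H:6
  (− 4 ring H displaced by substituents)
  + NH2 → N:1 H:2
  + CH2OH → C:1 H:3 O:1
  + OH → O:1 H:1
  + Cl → Cl:1
Element totals:
  C: 7
  H: 8
  Cl: 1
  N: 1
  O: 2
Molecular formula: C7H8ClNO2.
  M = 7(12.011) + 8(1.008) + 35.45 + 14.007 + 2(15.999)
    = 84.077 + 8.064 + 35.450 + 14.007 + 31.998 = 173.596

173.60 g/mol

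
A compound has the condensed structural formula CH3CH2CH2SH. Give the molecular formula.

C3H8S

Atom tally by fragment:
  CH3 → C:1 H:3
  CH2 → C:1 H:2
  CH2SH → C:1 H:3 S:1
Element totals:
  C: 3
  H: 8
  S: 1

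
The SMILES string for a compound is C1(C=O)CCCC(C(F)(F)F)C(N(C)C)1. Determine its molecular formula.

Atom tally by fragment:
  cyclohexane ring core → C:6 H:12
  (− 3 ring H displaced by substituents)
  + CHO → C:1 H:1 O:1
  + CF3 → C:1 F:3
  + N(CH3)2 → N:1 C:2 H:6
Element totals:
  C: 10
  H: 16
  F: 3
  N: 1
  O: 1

C10H16F3NO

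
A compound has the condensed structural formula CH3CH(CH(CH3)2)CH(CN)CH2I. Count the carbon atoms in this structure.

8

Element totals:
  C: 8
  H: 14
  I: 1
  N: 1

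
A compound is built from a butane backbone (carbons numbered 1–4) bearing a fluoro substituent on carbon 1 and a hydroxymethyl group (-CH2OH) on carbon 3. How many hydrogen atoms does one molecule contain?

Atom tally by fragment:
  FCH2 → C:1 H:2 F:1
  CH2 → C:1 H:2
  CH(CH2OH) → C:2 H:4 O:1
  CH3 → C:1 H:3
Element totals:
  C: 5
  H: 11
  F: 1
  O: 1

11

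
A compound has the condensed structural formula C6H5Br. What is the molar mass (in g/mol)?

157.01 g/mol

Atom tally by fragment:
  benzene ring core → C:6 H:6
  (− 1 ring H displaced by substituents)
  + Br → Br:1
Element totals:
  C: 6
  H: 5
  Br: 1
Molecular formula: C6H5Br.
  M = 6(12.011) + 5(1.008) + 79.904
    = 72.066 + 5.040 + 79.904 = 157.010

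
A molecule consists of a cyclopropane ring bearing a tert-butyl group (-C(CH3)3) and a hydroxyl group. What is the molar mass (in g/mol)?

114.19 g/mol

Atom tally by fragment:
  cyclopropane ring core → C:3 H:6
  (− 2 ring H displaced by substituents)
  + C(CH3)3 → C:4 H:9
  + OH → O:1 H:1
Element totals:
  C: 7
  H: 14
  O: 1
Molecular formula: C7H14O.
  M = 7(12.011) + 14(1.008) + 15.999
    = 84.077 + 14.112 + 15.999 = 114.188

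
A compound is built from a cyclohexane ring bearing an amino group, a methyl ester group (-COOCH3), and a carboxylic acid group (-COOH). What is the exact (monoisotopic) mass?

201.1001

Atom tally by fragment:
  cyclohexane ring core → C:6 H:12
  (− 3 ring H displaced by substituents)
  + NH2 → N:1 H:2
  + COOCH3 → C:2 H:3 O:2
  + COOH → C:1 H:1 O:2
Element totals:
  C: 9
  H: 15
  N: 1
  O: 4
Molecular formula: C9H15NO4.
  M = 9(12.0) + 15(1.007825) + 14.003074 + 4(15.994915)
    = 108.000000 + 15.117375 + 14.003074 + 63.979660 = 201.100109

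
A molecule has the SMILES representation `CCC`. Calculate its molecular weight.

44.10 g/mol

Atom tally by fragment:
  CH3 → C:1 H:3
  CH2 → C:1 H:2
  CH3 → C:1 H:3
Element totals:
  C: 3
  H: 8
Molecular formula: C3H8.
  M = 3(12.011) + 8(1.008)
    = 36.033 + 8.064 = 44.097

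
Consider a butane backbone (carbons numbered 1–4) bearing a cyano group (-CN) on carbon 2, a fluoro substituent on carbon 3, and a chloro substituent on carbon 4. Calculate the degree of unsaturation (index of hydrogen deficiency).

Atom tally by fragment:
  CH3 → C:1 H:3
  CH(CN) → C:2 H:1 N:1
  CH(F) → C:1 H:1 F:1
  CH2Cl → C:1 H:2 Cl:1
Element totals:
  C: 5
  H: 7
  Cl: 1
  F: 1
  N: 1
Molecular formula: C5H7ClFN.
DoU = (2C + 2 + N − H − X) / 2 = (2·5 + 2 + 1 − 7 − 2) / 2 = 2.

2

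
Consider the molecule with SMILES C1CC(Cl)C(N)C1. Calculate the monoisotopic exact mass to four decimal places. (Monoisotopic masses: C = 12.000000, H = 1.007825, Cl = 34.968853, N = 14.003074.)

Atom tally by fragment:
  cyclopentane ring core → C:5 H:10
  (− 2 ring H displaced by substituents)
  + Cl → Cl:1
  + NH2 → N:1 H:2
Element totals:
  C: 5
  H: 10
  Cl: 1
  N: 1
Molecular formula: C5H10ClN.
  M = 5(12.0) + 10(1.007825) + 34.968853 + 14.003074
    = 60.000000 + 10.078250 + 34.968853 + 14.003074 = 119.050177

119.0502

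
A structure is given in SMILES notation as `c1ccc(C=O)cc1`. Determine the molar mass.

Atom tally by fragment:
  benzene ring core → C:6 H:6
  (− 1 ring H displaced by substituents)
  + CHO → C:1 H:1 O:1
Element totals:
  C: 7
  H: 6
  O: 1
Molecular formula: C7H6O.
  M = 7(12.011) + 6(1.008) + 15.999
    = 84.077 + 6.048 + 15.999 = 106.124

106.12 g/mol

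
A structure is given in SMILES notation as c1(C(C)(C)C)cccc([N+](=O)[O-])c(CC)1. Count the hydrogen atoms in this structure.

Atom tally by fragment:
  benzene ring core → C:6 H:6
  (− 3 ring H displaced by substituents)
  + C(CH3)3 → C:4 H:9
  + NO2 → N:1 O:2
  + C2H5 → C:2 H:5
Element totals:
  C: 12
  H: 17
  N: 1
  O: 2

17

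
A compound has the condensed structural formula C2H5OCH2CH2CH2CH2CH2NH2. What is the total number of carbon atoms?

Element totals:
  C: 7
  H: 17
  N: 1
  O: 1

7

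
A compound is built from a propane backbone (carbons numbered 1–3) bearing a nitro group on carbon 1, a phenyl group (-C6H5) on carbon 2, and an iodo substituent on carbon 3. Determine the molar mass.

Atom tally by fragment:
  O2NCH2 → C:1 H:2 N:1 O:2
  CH(C6H5) → C:7 H:6
  CH2I → C:1 H:2 I:1
Element totals:
  C: 9
  H: 10
  I: 1
  N: 1
  O: 2
Molecular formula: C9H10INO2.
  M = 9(12.011) + 10(1.008) + 126.904 + 14.007 + 2(15.999)
    = 108.099 + 10.080 + 126.904 + 14.007 + 31.998 = 291.088

291.09 g/mol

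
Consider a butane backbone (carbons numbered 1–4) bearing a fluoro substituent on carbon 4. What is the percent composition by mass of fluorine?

24.96%

Atom tally by fragment:
  CH3 → C:1 H:3
  CH2 → C:1 H:2
  CH2 → C:1 H:2
  CH2F → C:1 H:2 F:1
Element totals:
  C: 4
  H: 9
  F: 1
Molecular formula: C4H9F.
Molar mass = 76.114 g/mol.
Mass from F: 1 × 18.998 = 18.998 g/mol.
%F = 18.998 / 76.114 × 100 = 24.96%.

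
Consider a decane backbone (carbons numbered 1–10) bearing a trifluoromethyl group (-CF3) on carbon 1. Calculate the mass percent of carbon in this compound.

62.83%

Atom tally by fragment:
  F3CCH2 → C:2 H:2 F:3
  CH2 → C:1 H:2
  CH2 → C:1 H:2
  CH2 → C:1 H:2
  CH2 → C:1 H:2
  CH2 → C:1 H:2
  CH2 → C:1 H:2
  CH2 → C:1 H:2
  CH2 → C:1 H:2
  CH3 → C:1 H:3
Element totals:
  C: 11
  H: 21
  F: 3
Molecular formula: C11H21F3.
Molar mass = 210.283 g/mol.
Mass from C: 11 × 12.011 = 132.121 g/mol.
%C = 132.121 / 210.283 × 100 = 62.83%.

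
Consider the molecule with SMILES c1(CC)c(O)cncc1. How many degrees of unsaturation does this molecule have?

Atom tally by fragment:
  pyridine ring core → C:5 H:5 N:1
  (− 2 ring H displaced by substituents)
  + C2H5 → C:2 H:5
  + OH → O:1 H:1
Element totals:
  C: 7
  H: 9
  N: 1
  O: 1
Molecular formula: C7H9NO.
DoU = (2C + 2 + N − H − X) / 2 = (2·7 + 2 + 1 − 9 − 0) / 2 = 4.

4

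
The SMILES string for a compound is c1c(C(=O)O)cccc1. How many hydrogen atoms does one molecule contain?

6

Atom tally by fragment:
  benzene ring core → C:6 H:6
  (− 1 ring H displaced by substituents)
  + COOH → C:1 H:1 O:2
Element totals:
  C: 7
  H: 6
  O: 2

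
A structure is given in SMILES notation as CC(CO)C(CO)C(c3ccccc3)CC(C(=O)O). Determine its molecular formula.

C15H22O4

Atom tally by fragment:
  CH3 → C:1 H:3
  CH(CH2OH) → C:2 H:4 O:1
  CH(CH2OH) → C:2 H:4 O:1
  CH(C6H5) → C:7 H:6
  CH2 → C:1 H:2
  CH2COOH → C:2 H:3 O:2
Element totals:
  C: 15
  H: 22
  O: 4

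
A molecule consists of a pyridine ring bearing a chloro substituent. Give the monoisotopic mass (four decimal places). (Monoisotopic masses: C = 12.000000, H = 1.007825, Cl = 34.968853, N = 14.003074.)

Atom tally by fragment:
  pyridine ring core → C:5 H:5 N:1
  (− 1 ring H displaced by substituents)
  + Cl → Cl:1
Element totals:
  C: 5
  H: 4
  Cl: 1
  N: 1
Molecular formula: C5H4ClN.
  M = 5(12.0) + 4(1.007825) + 34.968853 + 14.003074
    = 60.000000 + 4.031300 + 34.968853 + 14.003074 = 113.003227

113.0032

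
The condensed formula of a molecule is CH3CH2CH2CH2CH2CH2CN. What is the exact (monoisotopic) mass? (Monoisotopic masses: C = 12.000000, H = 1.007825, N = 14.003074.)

Atom tally by fragment:
  CH3 → C:1 H:3
  CH2 → C:1 H:2
  CH2 → C:1 H:2
  CH2 → C:1 H:2
  CH2 → C:1 H:2
  CH2CN → C:2 H:2 N:1
Element totals:
  C: 7
  H: 13
  N: 1
Molecular formula: C7H13N.
  M = 7(12.0) + 13(1.007825) + 14.003074
    = 84.000000 + 13.101725 + 14.003074 = 111.104799

111.1048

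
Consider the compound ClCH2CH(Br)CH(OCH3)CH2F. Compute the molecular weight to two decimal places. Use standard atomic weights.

219.48 g/mol

Atom tally by fragment:
  ClCH2 → C:1 H:2 Cl:1
  CH(Br) → C:1 H:1 Br:1
  CH(OCH3) → C:2 H:4 O:1
  CH2F → C:1 H:2 F:1
Element totals:
  C: 5
  H: 9
  Br: 1
  Cl: 1
  F: 1
  O: 1
Molecular formula: C5H9BrClFO.
  M = 5(12.011) + 9(1.008) + 79.904 + 35.45 + 18.998 + 15.999
    = 60.055 + 9.072 + 79.904 + 35.450 + 18.998 + 15.999 = 219.478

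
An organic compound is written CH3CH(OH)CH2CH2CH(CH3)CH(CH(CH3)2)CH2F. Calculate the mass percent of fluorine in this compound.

9.98%

Element totals:
  C: 11
  H: 23
  F: 1
  O: 1
Molecular formula: C11H23FO.
Molar mass = 190.302 g/mol.
Mass from F: 1 × 18.998 = 18.998 g/mol.
%F = 18.998 / 190.302 × 100 = 9.98%.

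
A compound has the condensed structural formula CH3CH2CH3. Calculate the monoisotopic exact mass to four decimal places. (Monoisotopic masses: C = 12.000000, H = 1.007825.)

Atom tally by fragment:
  CH3 → C:1 H:3
  CH2 → C:1 H:2
  CH3 → C:1 H:3
Element totals:
  C: 3
  H: 8
Molecular formula: C3H8.
  M = 3(12.0) + 8(1.007825)
    = 36.000000 + 8.062600 = 44.062600

44.0626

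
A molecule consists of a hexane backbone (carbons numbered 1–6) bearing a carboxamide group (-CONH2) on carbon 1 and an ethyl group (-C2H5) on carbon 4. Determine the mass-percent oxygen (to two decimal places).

Atom tally by fragment:
  H2NOCCH2 → C:2 H:4 O:1 N:1
  CH2 → C:1 H:2
  CH2 → C:1 H:2
  CH(C2H5) → C:3 H:6
  CH2 → C:1 H:2
  CH3 → C:1 H:3
Element totals:
  C: 9
  H: 19
  N: 1
  O: 1
Molecular formula: C9H19NO.
Molar mass = 157.257 g/mol.
Mass from O: 1 × 15.999 = 15.999 g/mol.
%O = 15.999 / 157.257 × 100 = 10.17%.

10.17%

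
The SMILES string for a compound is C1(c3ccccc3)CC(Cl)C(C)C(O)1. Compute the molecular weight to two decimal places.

210.70 g/mol

Atom tally by fragment:
  cyclopentane ring core → C:5 H:10
  (− 4 ring H displaced by substituents)
  + C6H5 → C:6 H:5
  + Cl → Cl:1
  + CH3 → C:1 H:3
  + OH → O:1 H:1
Element totals:
  C: 12
  H: 15
  Cl: 1
  O: 1
Molecular formula: C12H15ClO.
  M = 12(12.011) + 15(1.008) + 35.45 + 15.999
    = 144.132 + 15.120 + 35.450 + 15.999 = 210.701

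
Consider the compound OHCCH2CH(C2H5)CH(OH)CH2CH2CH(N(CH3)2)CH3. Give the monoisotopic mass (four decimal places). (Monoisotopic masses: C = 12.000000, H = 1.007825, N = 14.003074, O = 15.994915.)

Atom tally by fragment:
  OHCCH2 → C:2 H:3 O:1
  CH(C2H5) → C:3 H:6
  CH(OH) → C:1 H:2 O:1
  CH2 → C:1 H:2
  CH2 → C:1 H:2
  CH(N(CH3)2) → C:3 H:7 N:1
  CH3 → C:1 H:3
Element totals:
  C: 12
  H: 25
  N: 1
  O: 2
Molecular formula: C12H25NO2.
  M = 12(12.0) + 25(1.007825) + 14.003074 + 2(15.994915)
    = 144.000000 + 25.195625 + 14.003074 + 31.989830 = 215.188529

215.1885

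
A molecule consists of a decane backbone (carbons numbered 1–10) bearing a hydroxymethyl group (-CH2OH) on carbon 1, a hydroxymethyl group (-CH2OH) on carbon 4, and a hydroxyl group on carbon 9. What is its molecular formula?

C12H26O3

Atom tally by fragment:
  HOCH2CH2 → C:2 H:5 O:1
  CH2 → C:1 H:2
  CH2 → C:1 H:2
  CH(CH2OH) → C:2 H:4 O:1
  CH2 → C:1 H:2
  CH2 → C:1 H:2
  CH2 → C:1 H:2
  CH2 → C:1 H:2
  CH(OH) → C:1 H:2 O:1
  CH3 → C:1 H:3
Element totals:
  C: 12
  H: 26
  O: 3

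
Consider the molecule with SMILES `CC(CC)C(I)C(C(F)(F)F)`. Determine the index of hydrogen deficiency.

0

Atom tally by fragment:
  CH3 → C:1 H:3
  CH(C2H5) → C:3 H:6
  CH(I) → C:1 H:1 I:1
  CH2CF3 → C:2 H:2 F:3
Element totals:
  C: 7
  H: 12
  F: 3
  I: 1
Molecular formula: C7H12F3I.
DoU = (2C + 2 + N − H − X) / 2 = (2·7 + 2 + 0 − 12 − 4) / 2 = 0.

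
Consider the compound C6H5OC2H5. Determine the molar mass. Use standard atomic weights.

122.17 g/mol

Atom tally by fragment:
  benzene ring core → C:6 H:6
  (− 1 ring H displaced by substituents)
  + OC2H5 → C:2 H:5 O:1
Element totals:
  C: 8
  H: 10
  O: 1
Molecular formula: C8H10O.
  M = 8(12.011) + 10(1.008) + 15.999
    = 96.088 + 10.080 + 15.999 = 122.167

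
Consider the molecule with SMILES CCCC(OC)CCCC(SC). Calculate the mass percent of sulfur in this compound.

Atom tally by fragment:
  CH3 → C:1 H:3
  CH2 → C:1 H:2
  CH2 → C:1 H:2
  CH(OCH3) → C:2 H:4 O:1
  CH2 → C:1 H:2
  CH2 → C:1 H:2
  CH2 → C:1 H:2
  CH2SCH3 → C:2 H:5 S:1
Element totals:
  C: 10
  H: 22
  O: 1
  S: 1
Molecular formula: C10H22OS.
Molar mass = 190.345 g/mol.
Mass from S: 1 × 32.06 = 32.060 g/mol.
%S = 32.060 / 190.345 × 100 = 16.84%.

16.84%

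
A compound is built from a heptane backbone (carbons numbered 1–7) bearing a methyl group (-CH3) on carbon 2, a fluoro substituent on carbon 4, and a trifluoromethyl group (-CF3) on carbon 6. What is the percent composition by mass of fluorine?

37.95%

Atom tally by fragment:
  CH3 → C:1 H:3
  CH(CH3) → C:2 H:4
  CH2 → C:1 H:2
  CH(F) → C:1 H:1 F:1
  CH2 → C:1 H:2
  CH(CF3) → C:2 H:1 F:3
  CH3 → C:1 H:3
Element totals:
  C: 9
  H: 16
  F: 4
Molecular formula: C9H16F4.
Molar mass = 200.219 g/mol.
Mass from F: 4 × 18.998 = 75.992 g/mol.
%F = 75.992 / 200.219 × 100 = 37.95%.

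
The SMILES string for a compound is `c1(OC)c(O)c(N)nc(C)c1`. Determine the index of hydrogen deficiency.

4

Atom tally by fragment:
  pyridine ring core → C:5 H:5 N:1
  (− 4 ring H displaced by substituents)
  + OCH3 → C:1 H:3 O:1
  + OH → O:1 H:1
  + NH2 → N:1 H:2
  + CH3 → C:1 H:3
Element totals:
  C: 7
  H: 10
  N: 2
  O: 2
Molecular formula: C7H10N2O2.
DoU = (2C + 2 + N − H − X) / 2 = (2·7 + 2 + 2 − 10 − 0) / 2 = 4.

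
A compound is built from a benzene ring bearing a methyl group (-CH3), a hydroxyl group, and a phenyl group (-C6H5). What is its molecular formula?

Atom tally by fragment:
  benzene ring core → C:6 H:6
  (− 3 ring H displaced by substituents)
  + CH3 → C:1 H:3
  + OH → O:1 H:1
  + C6H5 → C:6 H:5
Element totals:
  C: 13
  H: 12
  O: 1

C13H12O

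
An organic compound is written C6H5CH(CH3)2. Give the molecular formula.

Element totals:
  C: 9
  H: 12

C9H12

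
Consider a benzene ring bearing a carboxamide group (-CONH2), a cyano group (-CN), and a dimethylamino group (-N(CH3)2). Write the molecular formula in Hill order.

Atom tally by fragment:
  benzene ring core → C:6 H:6
  (− 3 ring H displaced by substituents)
  + CONH2 → C:1 H:2 O:1 N:1
  + CN → C:1 N:1
  + N(CH3)2 → N:1 C:2 H:6
Element totals:
  C: 10
  H: 11
  N: 3
  O: 1

C10H11N3O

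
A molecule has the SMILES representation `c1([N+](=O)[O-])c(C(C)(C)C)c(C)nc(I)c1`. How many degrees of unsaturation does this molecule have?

5

Atom tally by fragment:
  pyridine ring core → C:5 H:5 N:1
  (− 4 ring H displaced by substituents)
  + NO2 → N:1 O:2
  + C(CH3)3 → C:4 H:9
  + CH3 → C:1 H:3
  + I → I:1
Element totals:
  C: 10
  H: 13
  I: 1
  N: 2
  O: 2
Molecular formula: C10H13IN2O2.
DoU = (2C + 2 + N − H − X) / 2 = (2·10 + 2 + 2 − 13 − 1) / 2 = 5.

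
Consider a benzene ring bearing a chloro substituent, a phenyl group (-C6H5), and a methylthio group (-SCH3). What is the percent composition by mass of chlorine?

Atom tally by fragment:
  benzene ring core → C:6 H:6
  (− 3 ring H displaced by substituents)
  + Cl → Cl:1
  + C6H5 → C:6 H:5
  + SCH3 → C:1 H:3 S:1
Element totals:
  C: 13
  H: 11
  Cl: 1
  S: 1
Molecular formula: C13H11ClS.
Molar mass = 234.741 g/mol.
Mass from Cl: 1 × 35.45 = 35.450 g/mol.
%Cl = 35.450 / 234.741 × 100 = 15.10%.

15.10%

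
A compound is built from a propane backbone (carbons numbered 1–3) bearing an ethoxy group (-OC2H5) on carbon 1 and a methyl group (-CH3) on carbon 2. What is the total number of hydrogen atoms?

14

Atom tally by fragment:
  C2H5OCH2 → C:3 H:7 O:1
  CH(CH3) → C:2 H:4
  CH3 → C:1 H:3
Element totals:
  C: 6
  H: 14
  O: 1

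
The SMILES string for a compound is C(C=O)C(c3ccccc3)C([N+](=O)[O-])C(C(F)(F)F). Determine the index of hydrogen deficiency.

Atom tally by fragment:
  OHCCH2 → C:2 H:3 O:1
  CH(C6H5) → C:7 H:6
  CH(NO2) → C:1 H:1 N:1 O:2
  CH2CF3 → C:2 H:2 F:3
Element totals:
  C: 12
  H: 12
  F: 3
  N: 1
  O: 3
Molecular formula: C12H12F3NO3.
DoU = (2C + 2 + N − H − X) / 2 = (2·12 + 2 + 1 − 12 − 3) / 2 = 6.

6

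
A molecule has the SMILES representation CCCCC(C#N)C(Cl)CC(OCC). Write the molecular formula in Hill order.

C11H20ClNO

Atom tally by fragment:
  CH3 → C:1 H:3
  CH2 → C:1 H:2
  CH2 → C:1 H:2
  CH2 → C:1 H:2
  CH(CN) → C:2 H:1 N:1
  CH(Cl) → C:1 H:1 Cl:1
  CH2 → C:1 H:2
  CH2OC2H5 → C:3 H:7 O:1
Element totals:
  C: 11
  H: 20
  Cl: 1
  N: 1
  O: 1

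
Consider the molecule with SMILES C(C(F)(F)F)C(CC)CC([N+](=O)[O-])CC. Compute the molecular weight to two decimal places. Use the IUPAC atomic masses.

Atom tally by fragment:
  F3CCH2 → C:2 H:2 F:3
  CH(C2H5) → C:3 H:6
  CH2 → C:1 H:2
  CH(NO2) → C:1 H:1 N:1 O:2
  CH2 → C:1 H:2
  CH3 → C:1 H:3
Element totals:
  C: 9
  H: 16
  F: 3
  N: 1
  O: 2
Molecular formula: C9H16F3NO2.
  M = 9(12.011) + 16(1.008) + 3(18.998) + 14.007 + 2(15.999)
    = 108.099 + 16.128 + 56.994 + 14.007 + 31.998 = 227.226

227.23 g/mol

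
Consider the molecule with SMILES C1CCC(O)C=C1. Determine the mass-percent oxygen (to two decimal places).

Atom tally by fragment:
  cyclohexene ring core → C:6 H:10
  (− 1 ring H displaced by substituents)
  + OH → O:1 H:1
Element totals:
  C: 6
  H: 10
  O: 1
Molecular formula: C6H10O.
Molar mass = 98.145 g/mol.
Mass from O: 1 × 15.999 = 15.999 g/mol.
%O = 15.999 / 98.145 × 100 = 16.30%.

16.30%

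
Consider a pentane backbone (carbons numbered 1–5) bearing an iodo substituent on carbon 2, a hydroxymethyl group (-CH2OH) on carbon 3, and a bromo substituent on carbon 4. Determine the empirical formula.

Atom tally by fragment:
  CH3 → C:1 H:3
  CH(I) → C:1 H:1 I:1
  CH(CH2OH) → C:2 H:4 O:1
  CH(Br) → C:1 H:1 Br:1
  CH3 → C:1 H:3
Element totals:
  C: 6
  H: 12
  Br: 1
  I: 1
  O: 1
Molecular formula: C6H12BrIO.
gcd of subscripts (1, 6, 12, 1, 1) = 1, so the empirical formula equals the molecular formula.

C6H12BrIO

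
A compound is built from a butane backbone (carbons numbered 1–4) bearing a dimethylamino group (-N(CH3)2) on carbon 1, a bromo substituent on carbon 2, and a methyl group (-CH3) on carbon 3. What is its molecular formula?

Atom tally by fragment:
  (CH3)2NCH2 → C:3 H:8 N:1
  CH(Br) → C:1 H:1 Br:1
  CH(CH3) → C:2 H:4
  CH3 → C:1 H:3
Element totals:
  C: 7
  H: 16
  Br: 1
  N: 1

C7H16BrN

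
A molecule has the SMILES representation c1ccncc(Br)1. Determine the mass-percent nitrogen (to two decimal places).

Atom tally by fragment:
  pyridine ring core → C:5 H:5 N:1
  (− 1 ring H displaced by substituents)
  + Br → Br:1
Element totals:
  C: 5
  H: 4
  Br: 1
  N: 1
Molecular formula: C5H4BrN.
Molar mass = 157.998 g/mol.
Mass from N: 1 × 14.007 = 14.007 g/mol.
%N = 14.007 / 157.998 × 100 = 8.87%.

8.87%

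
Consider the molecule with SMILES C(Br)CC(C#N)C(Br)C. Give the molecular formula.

C6H9Br2N

Atom tally by fragment:
  BrCH2 → C:1 H:2 Br:1
  CH2 → C:1 H:2
  CH(CN) → C:2 H:1 N:1
  CH(Br) → C:1 H:1 Br:1
  CH3 → C:1 H:3
Element totals:
  C: 6
  H: 9
  Br: 2
  N: 1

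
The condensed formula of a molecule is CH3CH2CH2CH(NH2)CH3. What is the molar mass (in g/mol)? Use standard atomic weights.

87.17 g/mol

Atom tally by fragment:
  CH3 → C:1 H:3
  CH2 → C:1 H:2
  CH2 → C:1 H:2
  CH(NH2) → C:1 H:3 N:1
  CH3 → C:1 H:3
Element totals:
  C: 5
  H: 13
  N: 1
Molecular formula: C5H13N.
  M = 5(12.011) + 13(1.008) + 14.007
    = 60.055 + 13.104 + 14.007 = 87.166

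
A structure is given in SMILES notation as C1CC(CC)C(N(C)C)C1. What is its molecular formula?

Atom tally by fragment:
  cyclopentane ring core → C:5 H:10
  (− 2 ring H displaced by substituents)
  + C2H5 → C:2 H:5
  + N(CH3)2 → N:1 C:2 H:6
Element totals:
  C: 9
  H: 19
  N: 1

C9H19N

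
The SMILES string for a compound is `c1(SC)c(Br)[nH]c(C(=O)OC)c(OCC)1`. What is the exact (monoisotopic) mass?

Atom tally by fragment:
  pyrrole ring core → C:4 H:5 N:1
  (− 4 ring H displaced by substituents)
  + SCH3 → C:1 H:3 S:1
  + Br → Br:1
  + COOCH3 → C:2 H:3 O:2
  + OC2H5 → C:2 H:5 O:1
Element totals:
  C: 9
  H: 12
  Br: 1
  N: 1
  O: 3
  S: 1
Molecular formula: C9H12BrNO3S.
  M = 9(12.0) + 12(1.007825) + 78.918338 + 14.003074 + 3(15.994915) + 31.972071
    = 108.000000 + 12.093900 + 78.918338 + 14.003074 + 47.984745 + 31.972071 = 292.972128

292.9721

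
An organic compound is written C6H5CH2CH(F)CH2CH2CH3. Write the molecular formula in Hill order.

Atom tally by fragment:
  C6H5CH2 → C:7 H:7
  CH(F) → C:1 H:1 F:1
  CH2 → C:1 H:2
  CH2 → C:1 H:2
  CH3 → C:1 H:3
Element totals:
  C: 11
  H: 15
  F: 1

C11H15F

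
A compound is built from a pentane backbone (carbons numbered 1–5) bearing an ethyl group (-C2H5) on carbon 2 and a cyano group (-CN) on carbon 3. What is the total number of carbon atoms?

Atom tally by fragment:
  CH3 → C:1 H:3
  CH(C2H5) → C:3 H:6
  CH(CN) → C:2 H:1 N:1
  CH2 → C:1 H:2
  CH3 → C:1 H:3
Element totals:
  C: 8
  H: 15
  N: 1

8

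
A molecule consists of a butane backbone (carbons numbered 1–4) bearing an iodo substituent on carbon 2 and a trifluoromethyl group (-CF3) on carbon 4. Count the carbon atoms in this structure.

Atom tally by fragment:
  CH3 → C:1 H:3
  CH(I) → C:1 H:1 I:1
  CH2 → C:1 H:2
  CH2CF3 → C:2 H:2 F:3
Element totals:
  C: 5
  H: 8
  F: 3
  I: 1

5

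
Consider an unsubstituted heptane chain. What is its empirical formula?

C7H16

Atom tally by fragment:
  CH3 → C:1 H:3
  CH2 → C:1 H:2
  CH2 → C:1 H:2
  CH2 → C:1 H:2
  CH2 → C:1 H:2
  CH2 → C:1 H:2
  CH3 → C:1 H:3
Element totals:
  C: 7
  H: 16
Molecular formula: C7H16.
gcd of subscripts (7, 16) = 1, so the empirical formula equals the molecular formula.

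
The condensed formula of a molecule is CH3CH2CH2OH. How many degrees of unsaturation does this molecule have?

Atom tally by fragment:
  CH3 → C:1 H:3
  CH2CH2OH → C:2 H:5 O:1
Element totals:
  C: 3
  H: 8
  O: 1
Molecular formula: C3H8O.
DoU = (2C + 2 + N − H − X) / 2 = (2·3 + 2 + 0 − 8 − 0) / 2 = 0.

0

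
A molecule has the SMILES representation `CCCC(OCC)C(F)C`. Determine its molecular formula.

Atom tally by fragment:
  CH3 → C:1 H:3
  CH2 → C:1 H:2
  CH2 → C:1 H:2
  CH(OC2H5) → C:3 H:6 O:1
  CH(F) → C:1 H:1 F:1
  CH3 → C:1 H:3
Element totals:
  C: 8
  H: 17
  F: 1
  O: 1

C8H17FO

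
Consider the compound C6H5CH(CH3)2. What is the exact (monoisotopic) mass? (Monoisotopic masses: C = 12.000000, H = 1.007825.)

Element totals:
  C: 9
  H: 12
Molecular formula: C9H12.
  M = 9(12.0) + 12(1.007825)
    = 108.000000 + 12.093900 = 120.093900

120.0939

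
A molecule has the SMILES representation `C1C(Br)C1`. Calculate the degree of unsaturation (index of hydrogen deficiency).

Atom tally by fragment:
  cyclopropane ring core → C:3 H:6
  (− 1 ring H displaced by substituents)
  + Br → Br:1
Element totals:
  C: 3
  H: 5
  Br: 1
Molecular formula: C3H5Br.
DoU = (2C + 2 + N − H − X) / 2 = (2·3 + 2 + 0 − 5 − 1) / 2 = 1.

1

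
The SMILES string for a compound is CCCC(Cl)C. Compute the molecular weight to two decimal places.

106.59 g/mol

Atom tally by fragment:
  CH3 → C:1 H:3
  CH2 → C:1 H:2
  CH2 → C:1 H:2
  CH(Cl) → C:1 H:1 Cl:1
  CH3 → C:1 H:3
Element totals:
  C: 5
  H: 11
  Cl: 1
Molecular formula: C5H11Cl.
  M = 5(12.011) + 11(1.008) + 35.45
    = 60.055 + 11.088 + 35.450 = 106.593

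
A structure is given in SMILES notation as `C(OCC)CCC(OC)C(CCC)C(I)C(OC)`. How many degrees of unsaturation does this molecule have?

Atom tally by fragment:
  C2H5OCH2 → C:3 H:7 O:1
  CH2 → C:1 H:2
  CH2 → C:1 H:2
  CH(OCH3) → C:2 H:4 O:1
  CH(CH2CH2CH3) → C:4 H:8
  CH(I) → C:1 H:1 I:1
  CH2OCH3 → C:2 H:5 O:1
Element totals:
  C: 14
  H: 29
  I: 1
  O: 3
Molecular formula: C14H29IO3.
DoU = (2C + 2 + N − H − X) / 2 = (2·14 + 2 + 0 − 29 − 1) / 2 = 0.

0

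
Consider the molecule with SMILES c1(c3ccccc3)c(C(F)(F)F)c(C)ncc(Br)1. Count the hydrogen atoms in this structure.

9

Atom tally by fragment:
  pyridine ring core → C:5 H:5 N:1
  (− 4 ring H displaced by substituents)
  + C6H5 → C:6 H:5
  + CF3 → C:1 F:3
  + CH3 → C:1 H:3
  + Br → Br:1
Element totals:
  C: 13
  H: 9
  Br: 1
  F: 3
  N: 1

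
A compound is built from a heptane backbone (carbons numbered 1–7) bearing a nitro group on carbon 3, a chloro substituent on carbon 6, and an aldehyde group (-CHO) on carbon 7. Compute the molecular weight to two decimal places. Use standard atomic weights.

207.65 g/mol

Atom tally by fragment:
  CH3 → C:1 H:3
  CH2 → C:1 H:2
  CH(NO2) → C:1 H:1 N:1 O:2
  CH2 → C:1 H:2
  CH2 → C:1 H:2
  CH(Cl) → C:1 H:1 Cl:1
  CH2CHO → C:2 H:3 O:1
Element totals:
  C: 8
  H: 14
  Cl: 1
  N: 1
  O: 3
Molecular formula: C8H14ClNO3.
  M = 8(12.011) + 14(1.008) + 35.45 + 14.007 + 3(15.999)
    = 96.088 + 14.112 + 35.450 + 14.007 + 47.997 = 207.654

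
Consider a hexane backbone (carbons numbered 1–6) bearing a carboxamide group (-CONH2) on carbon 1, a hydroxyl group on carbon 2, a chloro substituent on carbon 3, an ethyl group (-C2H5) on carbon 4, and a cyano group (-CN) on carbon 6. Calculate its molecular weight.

Atom tally by fragment:
  H2NOCCH2 → C:2 H:4 O:1 N:1
  CH(OH) → C:1 H:2 O:1
  CH(Cl) → C:1 H:1 Cl:1
  CH(C2H5) → C:3 H:6
  CH2 → C:1 H:2
  CH2CN → C:2 H:2 N:1
Element totals:
  C: 10
  H: 17
  Cl: 1
  N: 2
  O: 2
Molecular formula: C10H17ClN2O2.
  M = 10(12.011) + 17(1.008) + 35.45 + 2(14.007) + 2(15.999)
    = 120.110 + 17.136 + 35.450 + 28.014 + 31.998 = 232.708

232.71 g/mol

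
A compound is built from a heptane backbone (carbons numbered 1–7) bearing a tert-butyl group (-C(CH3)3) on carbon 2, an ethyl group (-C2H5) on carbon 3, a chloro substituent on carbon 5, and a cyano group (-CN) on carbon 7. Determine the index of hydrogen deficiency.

Atom tally by fragment:
  CH3 → C:1 H:3
  CH(C(CH3)3) → C:5 H:10
  CH(C2H5) → C:3 H:6
  CH2 → C:1 H:2
  CH(Cl) → C:1 H:1 Cl:1
  CH2 → C:1 H:2
  CH2CN → C:2 H:2 N:1
Element totals:
  C: 14
  H: 26
  Cl: 1
  N: 1
Molecular formula: C14H26ClN.
DoU = (2C + 2 + N − H − X) / 2 = (2·14 + 2 + 1 − 26 − 1) / 2 = 2.

2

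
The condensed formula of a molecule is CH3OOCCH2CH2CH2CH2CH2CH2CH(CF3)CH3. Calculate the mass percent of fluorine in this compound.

23.72%

Element totals:
  C: 11
  H: 19
  F: 3
  O: 2
Molecular formula: C11H19F3O2.
Molar mass = 240.265 g/mol.
Mass from F: 3 × 18.998 = 56.994 g/mol.
%F = 56.994 / 240.265 × 100 = 23.72%.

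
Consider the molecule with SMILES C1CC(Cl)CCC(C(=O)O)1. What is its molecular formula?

Atom tally by fragment:
  cyclohexane ring core → C:6 H:12
  (− 2 ring H displaced by substituents)
  + Cl → Cl:1
  + COOH → C:1 H:1 O:2
Element totals:
  C: 7
  H: 11
  Cl: 1
  O: 2

C7H11ClO2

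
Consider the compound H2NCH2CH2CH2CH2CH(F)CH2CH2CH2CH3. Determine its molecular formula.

C9H20FN

Atom tally by fragment:
  H2NCH2 → C:1 H:4 N:1
  CH2 → C:1 H:2
  CH2 → C:1 H:2
  CH2 → C:1 H:2
  CH(F) → C:1 H:1 F:1
  CH2 → C:1 H:2
  CH2 → C:1 H:2
  CH2 → C:1 H:2
  CH3 → C:1 H:3
Element totals:
  C: 9
  H: 20
  F: 1
  N: 1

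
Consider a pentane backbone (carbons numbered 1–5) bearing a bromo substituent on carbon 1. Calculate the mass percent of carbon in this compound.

39.76%

Atom tally by fragment:
  BrCH2 → C:1 H:2 Br:1
  CH2 → C:1 H:2
  CH2 → C:1 H:2
  CH2 → C:1 H:2
  CH3 → C:1 H:3
Element totals:
  C: 5
  H: 11
  Br: 1
Molecular formula: C5H11Br.
Molar mass = 151.047 g/mol.
Mass from C: 5 × 12.011 = 60.055 g/mol.
%C = 60.055 / 151.047 × 100 = 39.76%.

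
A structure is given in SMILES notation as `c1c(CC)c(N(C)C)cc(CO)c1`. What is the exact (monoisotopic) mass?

Atom tally by fragment:
  benzene ring core → C:6 H:6
  (− 3 ring H displaced by substituents)
  + C2H5 → C:2 H:5
  + N(CH3)2 → N:1 C:2 H:6
  + CH2OH → C:1 H:3 O:1
Element totals:
  C: 11
  H: 17
  N: 1
  O: 1
Molecular formula: C11H17NO.
  M = 11(12.0) + 17(1.007825) + 14.003074 + 15.994915
    = 132.000000 + 17.133025 + 14.003074 + 15.994915 = 179.131014

179.1310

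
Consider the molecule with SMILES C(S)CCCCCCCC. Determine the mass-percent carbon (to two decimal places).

67.43%

Atom tally by fragment:
  HSCH2 → C:1 H:3 S:1
  CH2 → C:1 H:2
  CH2 → C:1 H:2
  CH2 → C:1 H:2
  CH2 → C:1 H:2
  CH2 → C:1 H:2
  CH2 → C:1 H:2
  CH2 → C:1 H:2
  CH3 → C:1 H:3
Element totals:
  C: 9
  H: 20
  S: 1
Molecular formula: C9H20S.
Molar mass = 160.319 g/mol.
Mass from C: 9 × 12.011 = 108.099 g/mol.
%C = 108.099 / 160.319 × 100 = 67.43%.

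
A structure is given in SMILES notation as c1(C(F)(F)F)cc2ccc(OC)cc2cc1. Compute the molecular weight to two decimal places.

Atom tally by fragment:
  naphthalene ring system core → C:10 H:8
  (− 2 ring H displaced by substituents)
  + CF3 → C:1 F:3
  + OCH3 → C:1 H:3 O:1
Element totals:
  C: 12
  H: 9
  F: 3
  O: 1
Molecular formula: C12H9F3O.
  M = 12(12.011) + 9(1.008) + 3(18.998) + 15.999
    = 144.132 + 9.072 + 56.994 + 15.999 = 226.197

226.20 g/mol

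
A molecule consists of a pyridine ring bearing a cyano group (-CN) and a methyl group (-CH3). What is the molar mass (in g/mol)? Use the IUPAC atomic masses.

118.14 g/mol

Atom tally by fragment:
  pyridine ring core → C:5 H:5 N:1
  (− 2 ring H displaced by substituents)
  + CN → C:1 N:1
  + CH3 → C:1 H:3
Element totals:
  C: 7
  H: 6
  N: 2
Molecular formula: C7H6N2.
  M = 7(12.011) + 6(1.008) + 2(14.007)
    = 84.077 + 6.048 + 28.014 = 118.139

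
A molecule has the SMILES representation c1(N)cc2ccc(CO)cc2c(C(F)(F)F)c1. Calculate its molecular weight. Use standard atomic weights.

241.21 g/mol

Atom tally by fragment:
  naphthalene ring system core → C:10 H:8
  (− 3 ring H displaced by substituents)
  + NH2 → N:1 H:2
  + CH2OH → C:1 H:3 O:1
  + CF3 → C:1 F:3
Element totals:
  C: 12
  H: 10
  F: 3
  N: 1
  O: 1
Molecular formula: C12H10F3NO.
  M = 12(12.011) + 10(1.008) + 3(18.998) + 14.007 + 15.999
    = 144.132 + 10.080 + 56.994 + 14.007 + 15.999 = 241.212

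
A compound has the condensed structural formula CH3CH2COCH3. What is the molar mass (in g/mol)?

Element totals:
  C: 4
  H: 8
  O: 1
Molecular formula: C4H8O.
  M = 4(12.011) + 8(1.008) + 15.999
    = 48.044 + 8.064 + 15.999 = 72.107

72.11 g/mol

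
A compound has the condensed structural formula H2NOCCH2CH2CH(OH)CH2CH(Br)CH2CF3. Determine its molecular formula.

C8H13BrF3NO2

Element totals:
  C: 8
  H: 13
  Br: 1
  F: 3
  N: 1
  O: 2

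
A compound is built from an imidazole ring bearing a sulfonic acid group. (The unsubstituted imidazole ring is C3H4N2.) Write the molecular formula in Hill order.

C3H4N2O3S

Atom tally by fragment:
  imidazole ring core → C:3 H:4 N:2
  (− 1 ring H displaced by substituents)
  + SO3H → S:1 O:3 H:1
Element totals:
  C: 3
  H: 4
  N: 2
  O: 3
  S: 1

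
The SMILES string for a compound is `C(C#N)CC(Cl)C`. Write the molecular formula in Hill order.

C5H8ClN

Atom tally by fragment:
  NCCH2 → C:2 H:2 N:1
  CH2 → C:1 H:2
  CH(Cl) → C:1 H:1 Cl:1
  CH3 → C:1 H:3
Element totals:
  C: 5
  H: 8
  Cl: 1
  N: 1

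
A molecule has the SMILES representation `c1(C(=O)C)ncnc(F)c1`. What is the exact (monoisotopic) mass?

140.0386

Atom tally by fragment:
  pyrimidine ring core → C:4 H:4 N:2
  (− 2 ring H displaced by substituents)
  + COCH3 → C:2 H:3 O:1
  + F → F:1
Element totals:
  C: 6
  H: 5
  F: 1
  N: 2
  O: 1
Molecular formula: C6H5FN2O.
  M = 6(12.0) + 5(1.007825) + 18.998403 + 2(14.003074) + 15.994915
    = 72.000000 + 5.039125 + 18.998403 + 28.006148 + 15.994915 = 140.038591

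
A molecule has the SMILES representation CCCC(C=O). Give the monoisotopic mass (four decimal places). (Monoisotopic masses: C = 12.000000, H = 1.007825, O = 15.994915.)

86.0732

Atom tally by fragment:
  CH3 → C:1 H:3
  CH2 → C:1 H:2
  CH2 → C:1 H:2
  CH2CHO → C:2 H:3 O:1
Element totals:
  C: 5
  H: 10
  O: 1
Molecular formula: C5H10O.
  M = 5(12.0) + 10(1.007825) + 15.994915
    = 60.000000 + 10.078250 + 15.994915 = 86.073165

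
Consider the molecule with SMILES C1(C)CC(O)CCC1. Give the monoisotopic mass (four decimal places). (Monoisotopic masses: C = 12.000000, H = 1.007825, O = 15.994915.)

114.1045

Atom tally by fragment:
  cyclohexane ring core → C:6 H:12
  (− 2 ring H displaced by substituents)
  + CH3 → C:1 H:3
  + OH → O:1 H:1
Element totals:
  C: 7
  H: 14
  O: 1
Molecular formula: C7H14O.
  M = 7(12.0) + 14(1.007825) + 15.994915
    = 84.000000 + 14.109550 + 15.994915 = 114.104465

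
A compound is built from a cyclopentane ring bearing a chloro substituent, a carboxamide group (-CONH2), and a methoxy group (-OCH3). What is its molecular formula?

Atom tally by fragment:
  cyclopentane ring core → C:5 H:10
  (− 3 ring H displaced by substituents)
  + Cl → Cl:1
  + CONH2 → C:1 H:2 O:1 N:1
  + OCH3 → C:1 H:3 O:1
Element totals:
  C: 7
  H: 12
  Cl: 1
  N: 1
  O: 2

C7H12ClNO2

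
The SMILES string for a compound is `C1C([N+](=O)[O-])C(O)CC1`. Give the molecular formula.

Atom tally by fragment:
  cyclopentane ring core → C:5 H:10
  (− 2 ring H displaced by substituents)
  + NO2 → N:1 O:2
  + OH → O:1 H:1
Element totals:
  C: 5
  H: 9
  N: 1
  O: 3

C5H9NO3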